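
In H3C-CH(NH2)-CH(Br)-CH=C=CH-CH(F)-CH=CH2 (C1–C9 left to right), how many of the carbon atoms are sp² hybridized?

4

C1: sp3
C2: sp3
C3: sp3
C4: sp2 ✓
C5: sp
C6: sp2 ✓
C7: sp3
C8: sp2 ✓
C9: sp2 ✓
C4, C6, C8, C9 → 4 sp2 carbons.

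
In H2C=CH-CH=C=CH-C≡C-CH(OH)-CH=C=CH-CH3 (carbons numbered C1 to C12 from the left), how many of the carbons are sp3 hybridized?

C1: sp2
C2: sp2
C3: sp2
C4: sp
C5: sp2
C6: sp
C7: sp
C8: sp3 ✓
C9: sp2
C10: sp
C11: sp2
C12: sp3 ✓
C8, C12 → 2 sp3 carbons.

2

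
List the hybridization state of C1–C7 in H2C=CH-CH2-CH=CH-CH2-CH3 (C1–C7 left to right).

C1 sp2, C2 sp2, C3 sp3, C4 sp2, C5 sp2, C6 sp3, C7 sp3

C1: 3 σ bonds, plus one π bond; 3 regions of electron density → sp2.
C2: 3 σ bonds, plus one π bond — 3 electron domains, sp2.
C3 — 4 σ bonds. Steric number 4, so sp3.
C4 has 3 σ bonds, plus one π bond: steric number 3 → sp2.
C5: 3 σ bonds, plus one π bond — 3 electron domains, sp2.
C6 is sp3: 4 σ bonds, 4 electron-density regions.
C7: 4 σ bonds — 4 electron domains, sp3.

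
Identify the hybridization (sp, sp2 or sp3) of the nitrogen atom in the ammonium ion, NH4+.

sp³

Four σ bonds, no lone pair → sp3, tetrahedral.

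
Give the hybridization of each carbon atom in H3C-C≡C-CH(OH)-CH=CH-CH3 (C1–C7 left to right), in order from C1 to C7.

C1 carries 4 σ bonds, giving a steric number of 4, so it is sp3.
C2 — 2 σ bonds, plus two π bonds. Steric number 2, so sp.
C3 (2 σ bonds, plus two π bonds) has steric number 2: sp.
C4 carries 4 σ bonds, giving a steric number of 4, so it is sp3.
C5 — 3 σ bonds, plus one π bond. Steric number 3, so sp2.
C6 has 3 σ bonds, plus one π bond: steric number 3 → sp2.
C7 has 4 σ bonds: steric number 4 → sp3.

C1 sp3, C2 sp, C3 sp, C4 sp3, C5 sp2, C6 sp2, C7 sp3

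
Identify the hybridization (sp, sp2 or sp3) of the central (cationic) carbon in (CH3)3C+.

Three σ bonds and an empty p orbital; no lone pair → steric number 3 → sp2 and planar.

sp2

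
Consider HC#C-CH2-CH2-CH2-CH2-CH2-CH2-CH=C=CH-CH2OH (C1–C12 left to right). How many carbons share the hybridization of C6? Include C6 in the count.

C6 is sp3 (only σ bonds).
C1: sp
C2: sp
C3: sp3 ✓
C4: sp3 ✓
C5: sp3 ✓
C6: sp3 ✓
C7: sp3 ✓
C8: sp3 ✓
C9: sp2
C10: sp
C11: sp2
C12: sp3 ✓
7 carbons are sp3.

7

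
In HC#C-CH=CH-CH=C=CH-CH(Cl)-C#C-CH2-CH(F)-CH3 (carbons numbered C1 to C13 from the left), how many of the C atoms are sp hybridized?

C1: sp ✓
C2: sp ✓
C3: sp2
C4: sp2
C5: sp2
C6: sp ✓
C7: sp2
C8: sp3
C9: sp ✓
C10: sp ✓
C11: sp3
C12: sp3
C13: sp3
C1, C2, C6, C9, C10 → 5 sp carbons.

5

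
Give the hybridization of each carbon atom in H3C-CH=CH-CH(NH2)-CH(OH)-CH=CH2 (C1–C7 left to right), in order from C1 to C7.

C1: 4 σ bonds; 4 regions of electron density → sp3.
C2 carries 3 σ bonds, plus one π bond, giving a steric number of 3, so it is sp2.
C3 has 3 σ bonds, plus one π bond: steric number 3 → sp2.
C4 (4 σ bonds) has steric number 4: sp3.
C5: 4 σ bonds; 4 regions of electron density → sp3.
C6 has 3 σ bonds, plus one π bond: steric number 3 → sp2.
C7 (3 σ bonds, plus one π bond) has steric number 3: sp2.

C1 sp3, C2 sp2, C3 sp2, C4 sp3, C5 sp3, C6 sp2, C7 sp2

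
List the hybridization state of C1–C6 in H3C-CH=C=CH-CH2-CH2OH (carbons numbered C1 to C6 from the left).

C1 sp3, C2 sp2, C3 sp, C4 sp2, C5 sp3, C6 sp3

C1 carries 4 σ bonds, giving a steric number of 4, so it is sp3.
C2: 3 σ bonds, plus one π bond; 3 regions of electron density → sp2.
C3 (2 σ bonds, plus two π bonds) has steric number 2: sp.
C4 is sp2: 3 σ bonds, plus one π bond, 3 electron-density regions.
C5: 4 σ bonds; 4 regions of electron density → sp3.
C6 carries 4 σ bonds, giving a steric number of 4, so it is sp3.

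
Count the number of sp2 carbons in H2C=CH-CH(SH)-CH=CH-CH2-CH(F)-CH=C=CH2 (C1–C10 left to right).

C1: sp2 ✓
C2: sp2 ✓
C3: sp3
C4: sp2 ✓
C5: sp2 ✓
C6: sp3
C7: sp3
C8: sp2 ✓
C9: sp
C10: sp2 ✓
C1, C2, C4, C5, C8, C10 → 6 sp2 carbons.

6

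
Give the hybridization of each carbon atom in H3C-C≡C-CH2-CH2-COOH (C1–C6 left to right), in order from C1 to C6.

C1 — 4 σ bonds. Steric number 4, so sp3.
C2 — 2 σ bonds, plus two π bonds. Steric number 2, so sp.
C3: 2 σ bonds, plus two π bonds — 2 electron domains, sp.
C4 — 4 σ bonds. Steric number 4, so sp3.
C5: 4 σ bonds — 4 electron domains, sp3.
C6 (3 σ bonds, plus one π bond) has steric number 3: sp2.

C1 sp3, C2 sp, C3 sp, C4 sp3, C5 sp3, C6 sp2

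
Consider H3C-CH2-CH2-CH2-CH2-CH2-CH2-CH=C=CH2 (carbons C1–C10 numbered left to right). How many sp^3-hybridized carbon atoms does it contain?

7

C1: sp3 ✓
C2: sp3 ✓
C3: sp3 ✓
C4: sp3 ✓
C5: sp3 ✓
C6: sp3 ✓
C7: sp3 ✓
C8: sp2
C9: sp
C10: sp2
C1, C2, C3, C4, C5, C6, C7 → 7 sp3 carbons.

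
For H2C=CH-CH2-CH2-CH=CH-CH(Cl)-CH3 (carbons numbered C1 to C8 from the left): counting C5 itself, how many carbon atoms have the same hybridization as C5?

C5 is sp2 (one π bond).
C1: sp2 ✓
C2: sp2 ✓
C3: sp3
C4: sp3
C5: sp2 ✓
C6: sp2 ✓
C7: sp3
C8: sp3
4 carbons are sp2.

4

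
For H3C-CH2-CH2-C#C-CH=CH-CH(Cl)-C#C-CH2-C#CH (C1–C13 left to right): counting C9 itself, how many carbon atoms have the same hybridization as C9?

C9 is sp (two π bonds).
C1: sp3
C2: sp3
C3: sp3
C4: sp ✓
C5: sp ✓
C6: sp2
C7: sp2
C8: sp3
C9: sp ✓
C10: sp ✓
C11: sp3
C12: sp ✓
C13: sp ✓
6 carbons are sp.

6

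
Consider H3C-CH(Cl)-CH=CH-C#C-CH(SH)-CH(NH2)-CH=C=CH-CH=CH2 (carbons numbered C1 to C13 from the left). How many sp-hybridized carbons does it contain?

3

C1: sp3
C2: sp3
C3: sp2
C4: sp2
C5: sp ✓
C6: sp ✓
C7: sp3
C8: sp3
C9: sp2
C10: sp ✓
C11: sp2
C12: sp2
C13: sp2
C5, C6, C10 → 3 sp carbons.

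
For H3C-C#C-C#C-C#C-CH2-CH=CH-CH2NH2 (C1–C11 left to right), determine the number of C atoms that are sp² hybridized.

2

C1: sp3
C2: sp
C3: sp
C4: sp
C5: sp
C6: sp
C7: sp
C8: sp3
C9: sp2 ✓
C10: sp2 ✓
C11: sp3
C9, C10 → 2 sp2 carbons.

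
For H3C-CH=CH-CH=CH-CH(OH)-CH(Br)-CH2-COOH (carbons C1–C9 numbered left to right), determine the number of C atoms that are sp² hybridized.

5

C1: sp3
C2: sp2 ✓
C3: sp2 ✓
C4: sp2 ✓
C5: sp2 ✓
C6: sp3
C7: sp3
C8: sp3
C9: sp2 ✓
C2, C3, C4, C5, C9 → 5 sp2 carbons.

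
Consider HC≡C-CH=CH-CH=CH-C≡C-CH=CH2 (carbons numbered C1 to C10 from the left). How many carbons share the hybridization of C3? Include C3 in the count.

C3 is sp2 (one π bond).
C1: sp
C2: sp
C3: sp2 ✓
C4: sp2 ✓
C5: sp2 ✓
C6: sp2 ✓
C7: sp
C8: sp
C9: sp2 ✓
C10: sp2 ✓
6 carbons are sp2.

6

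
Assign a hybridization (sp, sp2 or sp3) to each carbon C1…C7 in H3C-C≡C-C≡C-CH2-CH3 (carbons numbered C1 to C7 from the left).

C1 is sp3: 4 σ bonds, 4 electron-density regions.
C2 — 2 σ bonds, plus two π bonds. Steric number 2, so sp.
C3 is sp: 2 σ bonds, plus two π bonds, 2 electron-density regions.
C4 carries 2 σ bonds, plus two π bonds, giving a steric number of 2, so it is sp.
C5 (2 σ bonds, plus two π bonds) has steric number 2: sp.
C6 — 4 σ bonds. Steric number 4, so sp3.
C7 has 4 σ bonds: steric number 4 → sp3.

C1 sp3, C2 sp, C3 sp, C4 sp, C5 sp, C6 sp3, C7 sp3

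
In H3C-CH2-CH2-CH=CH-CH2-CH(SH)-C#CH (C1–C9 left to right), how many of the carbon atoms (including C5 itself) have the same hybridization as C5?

2

C5 is sp2 (one π bond).
C1: sp3
C2: sp3
C3: sp3
C4: sp2 ✓
C5: sp2 ✓
C6: sp3
C7: sp3
C8: sp
C9: sp
2 carbons are sp2.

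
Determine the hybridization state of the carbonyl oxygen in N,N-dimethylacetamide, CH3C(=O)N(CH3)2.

sp2

The carbonyl oxygen — 1 σ bond and 2 lone pairs, plus one π bond. Steric number 3, so sp2.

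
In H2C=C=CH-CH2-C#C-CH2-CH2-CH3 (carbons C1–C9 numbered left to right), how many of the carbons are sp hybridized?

C1: sp2
C2: sp ✓
C3: sp2
C4: sp3
C5: sp ✓
C6: sp ✓
C7: sp3
C8: sp3
C9: sp3
C2, C5, C6 → 3 sp carbons.

3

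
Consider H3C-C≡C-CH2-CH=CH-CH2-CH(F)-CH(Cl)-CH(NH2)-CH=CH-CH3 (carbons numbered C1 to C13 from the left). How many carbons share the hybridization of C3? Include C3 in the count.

2

C3 is sp (two π bonds).
C1: sp3
C2: sp ✓
C3: sp ✓
C4: sp3
C5: sp2
C6: sp2
C7: sp3
C8: sp3
C9: sp3
C10: sp3
C11: sp2
C12: sp2
C13: sp3
2 carbons are sp.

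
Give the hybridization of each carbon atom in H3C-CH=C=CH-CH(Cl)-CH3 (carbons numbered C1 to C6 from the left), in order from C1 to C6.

C1 — 4 σ bonds. Steric number 4, so sp3.
C2 carries 3 σ bonds, plus one π bond, giving a steric number of 3, so it is sp2.
C3 has 2 σ bonds, plus two π bonds: steric number 2 → sp.
C4: 3 σ bonds, plus one π bond; 3 regions of electron density → sp2.
C5 — 4 σ bonds. Steric number 4, so sp3.
C6 has 4 σ bonds: steric number 4 → sp3.

C1 sp3, C2 sp2, C3 sp, C4 sp2, C5 sp3, C6 sp3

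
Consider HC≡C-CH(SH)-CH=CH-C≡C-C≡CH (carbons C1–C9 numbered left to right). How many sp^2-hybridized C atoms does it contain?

2

C1: sp
C2: sp
C3: sp3
C4: sp2 ✓
C5: sp2 ✓
C6: sp
C7: sp
C8: sp
C9: sp
C4, C5 → 2 sp2 carbons.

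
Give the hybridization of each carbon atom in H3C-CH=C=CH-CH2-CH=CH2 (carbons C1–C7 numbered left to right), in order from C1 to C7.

C1 carries 4 σ bonds, giving a steric number of 4, so it is sp3.
C2 is sp2: 3 σ bonds, plus one π bond, 3 electron-density regions.
C3 — 2 σ bonds, plus two π bonds. Steric number 2, so sp.
C4 is sp2: 3 σ bonds, plus one π bond, 3 electron-density regions.
C5 has 4 σ bonds: steric number 4 → sp3.
C6 — 3 σ bonds, plus one π bond. Steric number 3, so sp2.
C7 (3 σ bonds, plus one π bond) has steric number 3: sp2.

C1 sp3, C2 sp2, C3 sp, C4 sp2, C5 sp3, C6 sp2, C7 sp2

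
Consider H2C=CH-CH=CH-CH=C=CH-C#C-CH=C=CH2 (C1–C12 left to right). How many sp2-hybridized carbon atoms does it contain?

C1: sp2 ✓
C2: sp2 ✓
C3: sp2 ✓
C4: sp2 ✓
C5: sp2 ✓
C6: sp
C7: sp2 ✓
C8: sp
C9: sp
C10: sp2 ✓
C11: sp
C12: sp2 ✓
C1, C2, C3, C4, C5, C7, C10, C12 → 8 sp2 carbons.

8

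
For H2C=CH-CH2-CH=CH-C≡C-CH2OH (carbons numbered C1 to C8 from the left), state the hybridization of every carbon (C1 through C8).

C1 sp2, C2 sp2, C3 sp3, C4 sp2, C5 sp2, C6 sp, C7 sp, C8 sp3

C1 is sp2: 3 σ bonds, plus one π bond, 3 electron-density regions.
C2 is sp2: 3 σ bonds, plus one π bond, 3 electron-density regions.
C3 carries 4 σ bonds, giving a steric number of 4, so it is sp3.
C4: 3 σ bonds, plus one π bond; 3 regions of electron density → sp2.
C5 — 3 σ bonds, plus one π bond. Steric number 3, so sp2.
C6 — 2 σ bonds, plus two π bonds. Steric number 2, so sp.
C7 (2 σ bonds, plus two π bonds) has steric number 2: sp.
C8 — 4 σ bonds. Steric number 4, so sp3.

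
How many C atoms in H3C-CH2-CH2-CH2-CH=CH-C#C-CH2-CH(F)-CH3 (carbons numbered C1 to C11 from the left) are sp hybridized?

2

C1: sp3
C2: sp3
C3: sp3
C4: sp3
C5: sp2
C6: sp2
C7: sp ✓
C8: sp ✓
C9: sp3
C10: sp3
C11: sp3
C7, C8 → 2 sp carbons.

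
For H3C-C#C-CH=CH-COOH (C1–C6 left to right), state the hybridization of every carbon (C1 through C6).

C1 sp3, C2 sp, C3 sp, C4 sp2, C5 sp2, C6 sp2

C1 has 4 σ bonds: steric number 4 → sp3.
C2: 2 σ bonds, plus two π bonds — 2 electron domains, sp.
C3 — 2 σ bonds, plus two π bonds. Steric number 2, so sp.
C4: 3 σ bonds, plus one π bond — 3 electron domains, sp2.
C5 is sp2: 3 σ bonds, plus one π bond, 3 electron-density regions.
C6 has 3 σ bonds, plus one π bond: steric number 3 → sp2.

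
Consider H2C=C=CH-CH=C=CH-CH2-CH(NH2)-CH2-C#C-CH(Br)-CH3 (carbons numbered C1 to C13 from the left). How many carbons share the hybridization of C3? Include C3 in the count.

4

C3 is sp2 (one π bond).
C1: sp2 ✓
C2: sp
C3: sp2 ✓
C4: sp2 ✓
C5: sp
C6: sp2 ✓
C7: sp3
C8: sp3
C9: sp3
C10: sp
C11: sp
C12: sp3
C13: sp3
4 carbons are sp2.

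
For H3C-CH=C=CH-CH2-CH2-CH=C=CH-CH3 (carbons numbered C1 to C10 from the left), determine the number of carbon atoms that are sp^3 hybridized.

C1: sp3 ✓
C2: sp2
C3: sp
C4: sp2
C5: sp3 ✓
C6: sp3 ✓
C7: sp2
C8: sp
C9: sp2
C10: sp3 ✓
C1, C5, C6, C10 → 4 sp3 carbons.

4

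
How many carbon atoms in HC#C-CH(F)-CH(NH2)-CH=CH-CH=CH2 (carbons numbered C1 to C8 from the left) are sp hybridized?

C1: sp ✓
C2: sp ✓
C3: sp3
C4: sp3
C5: sp2
C6: sp2
C7: sp2
C8: sp2
C1, C2 → 2 sp carbons.

2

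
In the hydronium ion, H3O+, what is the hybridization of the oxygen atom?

Three σ bonds + one lone pair = steric number 4 → sp3.

sp3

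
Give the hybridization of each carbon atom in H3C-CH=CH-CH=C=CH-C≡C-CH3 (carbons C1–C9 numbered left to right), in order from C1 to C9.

C1: 4 σ bonds — 4 electron domains, sp3.
C2 carries 3 σ bonds, plus one π bond, giving a steric number of 3, so it is sp2.
C3: 3 σ bonds, plus one π bond; 3 regions of electron density → sp2.
C4 is sp2: 3 σ bonds, plus one π bond, 3 electron-density regions.
C5 is sp: 2 σ bonds, plus two π bonds, 2 electron-density regions.
C6 carries 3 σ bonds, plus one π bond, giving a steric number of 3, so it is sp2.
C7 is sp: 2 σ bonds, plus two π bonds, 2 electron-density regions.
C8 carries 2 σ bonds, plus two π bonds, giving a steric number of 2, so it is sp.
C9 carries 4 σ bonds, giving a steric number of 4, so it is sp3.

C1 sp3, C2 sp2, C3 sp2, C4 sp2, C5 sp, C6 sp2, C7 sp, C8 sp, C9 sp3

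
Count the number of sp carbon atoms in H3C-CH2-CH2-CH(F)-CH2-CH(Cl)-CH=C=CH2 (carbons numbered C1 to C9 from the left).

C1: sp3
C2: sp3
C3: sp3
C4: sp3
C5: sp3
C6: sp3
C7: sp2
C8: sp ✓
C9: sp2
C8 → 1 sp carbon.

1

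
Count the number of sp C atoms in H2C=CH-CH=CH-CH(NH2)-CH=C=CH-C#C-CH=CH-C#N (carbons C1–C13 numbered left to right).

4

C1: sp2
C2: sp2
C3: sp2
C4: sp2
C5: sp3
C6: sp2
C7: sp ✓
C8: sp2
C9: sp ✓
C10: sp ✓
C11: sp2
C12: sp2
C13: sp ✓
C7, C9, C10, C13 → 4 sp carbons.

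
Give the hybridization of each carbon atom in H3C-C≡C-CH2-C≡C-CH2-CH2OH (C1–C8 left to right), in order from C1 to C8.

C1 is sp3: 4 σ bonds, 4 electron-density regions.
C2: 2 σ bonds, plus two π bonds — 2 electron domains, sp.
C3 is sp: 2 σ bonds, plus two π bonds, 2 electron-density regions.
C4 carries 4 σ bonds, giving a steric number of 4, so it is sp3.
C5 carries 2 σ bonds, plus two π bonds, giving a steric number of 2, so it is sp.
C6: 2 σ bonds, plus two π bonds; 2 regions of electron density → sp.
C7: 4 σ bonds; 4 regions of electron density → sp3.
C8 is sp3: 4 σ bonds, 4 electron-density regions.

C1 sp3, C2 sp, C3 sp, C4 sp3, C5 sp, C6 sp, C7 sp3, C8 sp3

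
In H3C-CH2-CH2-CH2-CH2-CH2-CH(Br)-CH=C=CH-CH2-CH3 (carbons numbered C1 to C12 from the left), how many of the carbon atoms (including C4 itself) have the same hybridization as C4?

C4 is sp3 (only σ bonds).
C1: sp3 ✓
C2: sp3 ✓
C3: sp3 ✓
C4: sp3 ✓
C5: sp3 ✓
C6: sp3 ✓
C7: sp3 ✓
C8: sp2
C9: sp
C10: sp2
C11: sp3 ✓
C12: sp3 ✓
9 carbons are sp3.

9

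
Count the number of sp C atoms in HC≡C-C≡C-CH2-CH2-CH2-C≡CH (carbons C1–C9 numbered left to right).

6

C1: sp ✓
C2: sp ✓
C3: sp ✓
C4: sp ✓
C5: sp3
C6: sp3
C7: sp3
C8: sp ✓
C9: sp ✓
C1, C2, C3, C4, C8, C9 → 6 sp carbons.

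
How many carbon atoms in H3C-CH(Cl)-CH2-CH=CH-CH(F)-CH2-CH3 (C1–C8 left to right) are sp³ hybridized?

6

C1: sp3 ✓
C2: sp3 ✓
C3: sp3 ✓
C4: sp2
C5: sp2
C6: sp3 ✓
C7: sp3 ✓
C8: sp3 ✓
C1, C2, C3, C6, C7, C8 → 6 sp3 carbons.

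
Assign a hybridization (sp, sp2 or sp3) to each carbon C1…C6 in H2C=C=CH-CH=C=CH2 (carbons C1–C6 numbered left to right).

C1 is sp2: 3 σ bonds, plus one π bond, 3 electron-density regions.
C2 is sp: 2 σ bonds, plus two π bonds, 2 electron-density regions.
C3: 3 σ bonds, plus one π bond — 3 electron domains, sp2.
C4: 3 σ bonds, plus one π bond — 3 electron domains, sp2.
C5 has 2 σ bonds, plus two π bonds: steric number 2 → sp.
C6: 3 σ bonds, plus one π bond — 3 electron domains, sp2.

C1 sp2, C2 sp, C3 sp2, C4 sp2, C5 sp, C6 sp2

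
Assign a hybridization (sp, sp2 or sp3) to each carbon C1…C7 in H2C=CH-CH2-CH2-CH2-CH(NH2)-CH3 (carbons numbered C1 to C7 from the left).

C1 (3 σ bonds, plus one π bond) has steric number 3: sp2.
C2 — 3 σ bonds, plus one π bond. Steric number 3, so sp2.
C3 has 4 σ bonds: steric number 4 → sp3.
C4 carries 4 σ bonds, giving a steric number of 4, so it is sp3.
C5: 4 σ bonds — 4 electron domains, sp3.
C6: 4 σ bonds — 4 electron domains, sp3.
C7 (4 σ bonds) has steric number 4: sp3.

C1 sp2, C2 sp2, C3 sp3, C4 sp3, C5 sp3, C6 sp3, C7 sp3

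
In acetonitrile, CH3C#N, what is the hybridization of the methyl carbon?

The methyl carbon — 4 σ bonds. Steric number 4, so sp3.

sp3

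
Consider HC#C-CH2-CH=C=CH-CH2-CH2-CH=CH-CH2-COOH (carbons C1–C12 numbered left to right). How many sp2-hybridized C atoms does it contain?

5

C1: sp
C2: sp
C3: sp3
C4: sp2 ✓
C5: sp
C6: sp2 ✓
C7: sp3
C8: sp3
C9: sp2 ✓
C10: sp2 ✓
C11: sp3
C12: sp2 ✓
C4, C6, C9, C10, C12 → 5 sp2 carbons.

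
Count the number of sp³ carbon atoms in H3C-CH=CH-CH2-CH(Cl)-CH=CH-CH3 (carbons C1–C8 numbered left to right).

4

C1: sp3 ✓
C2: sp2
C3: sp2
C4: sp3 ✓
C5: sp3 ✓
C6: sp2
C7: sp2
C8: sp3 ✓
C1, C4, C5, C8 → 4 sp3 carbons.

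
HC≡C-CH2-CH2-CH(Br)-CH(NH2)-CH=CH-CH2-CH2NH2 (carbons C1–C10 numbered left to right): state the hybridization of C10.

C10 is sp3: 4 σ bonds, 4 electron-density regions.

sp³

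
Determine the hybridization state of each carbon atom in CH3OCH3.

sp³

Each carbon atom has 4 σ bonds: steric number 4 → sp3.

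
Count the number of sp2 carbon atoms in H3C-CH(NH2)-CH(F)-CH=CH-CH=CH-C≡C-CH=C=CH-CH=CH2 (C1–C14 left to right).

8

C1: sp3
C2: sp3
C3: sp3
C4: sp2 ✓
C5: sp2 ✓
C6: sp2 ✓
C7: sp2 ✓
C8: sp
C9: sp
C10: sp2 ✓
C11: sp
C12: sp2 ✓
C13: sp2 ✓
C14: sp2 ✓
C4, C5, C6, C7, C10, C12, C13, C14 → 8 sp2 carbons.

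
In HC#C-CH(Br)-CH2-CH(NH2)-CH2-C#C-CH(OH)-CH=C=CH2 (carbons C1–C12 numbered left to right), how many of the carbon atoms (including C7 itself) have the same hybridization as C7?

C7 is sp (two π bonds).
C1: sp ✓
C2: sp ✓
C3: sp3
C4: sp3
C5: sp3
C6: sp3
C7: sp ✓
C8: sp ✓
C9: sp3
C10: sp2
C11: sp ✓
C12: sp2
5 carbons are sp.

5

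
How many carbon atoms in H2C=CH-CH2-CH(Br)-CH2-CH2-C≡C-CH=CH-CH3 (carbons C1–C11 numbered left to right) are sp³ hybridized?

5

C1: sp2
C2: sp2
C3: sp3 ✓
C4: sp3 ✓
C5: sp3 ✓
C6: sp3 ✓
C7: sp
C8: sp
C9: sp2
C10: sp2
C11: sp3 ✓
C3, C4, C5, C6, C11 → 5 sp3 carbons.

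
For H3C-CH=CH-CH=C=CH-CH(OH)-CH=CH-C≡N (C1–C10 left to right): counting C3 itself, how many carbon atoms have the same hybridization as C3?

C3 is sp2 (one π bond).
C1: sp3
C2: sp2 ✓
C3: sp2 ✓
C4: sp2 ✓
C5: sp
C6: sp2 ✓
C7: sp3
C8: sp2 ✓
C9: sp2 ✓
C10: sp
6 carbons are sp2.

6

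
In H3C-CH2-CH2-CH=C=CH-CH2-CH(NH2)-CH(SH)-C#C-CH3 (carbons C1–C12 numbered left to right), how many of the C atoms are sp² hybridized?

2

C1: sp3
C2: sp3
C3: sp3
C4: sp2 ✓
C5: sp
C6: sp2 ✓
C7: sp3
C8: sp3
C9: sp3
C10: sp
C11: sp
C12: sp3
C4, C6 → 2 sp2 carbons.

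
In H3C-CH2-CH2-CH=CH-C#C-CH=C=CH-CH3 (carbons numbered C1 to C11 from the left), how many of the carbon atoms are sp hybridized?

C1: sp3
C2: sp3
C3: sp3
C4: sp2
C5: sp2
C6: sp ✓
C7: sp ✓
C8: sp2
C9: sp ✓
C10: sp2
C11: sp3
C6, C7, C9 → 3 sp carbons.

3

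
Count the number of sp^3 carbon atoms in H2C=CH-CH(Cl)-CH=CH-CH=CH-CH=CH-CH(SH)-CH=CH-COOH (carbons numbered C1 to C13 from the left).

2

C1: sp2
C2: sp2
C3: sp3 ✓
C4: sp2
C5: sp2
C6: sp2
C7: sp2
C8: sp2
C9: sp2
C10: sp3 ✓
C11: sp2
C12: sp2
C13: sp2
C3, C10 → 2 sp3 carbons.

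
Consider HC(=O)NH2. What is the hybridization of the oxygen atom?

The oxygen atom carries 1 σ bond and 2 lone pairs, plus one π bond, giving a steric number of 3, so it is sp2.

sp²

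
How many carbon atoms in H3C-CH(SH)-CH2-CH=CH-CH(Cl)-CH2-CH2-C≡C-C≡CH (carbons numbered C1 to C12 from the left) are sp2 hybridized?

2

C1: sp3
C2: sp3
C3: sp3
C4: sp2 ✓
C5: sp2 ✓
C6: sp3
C7: sp3
C8: sp3
C9: sp
C10: sp
C11: sp
C12: sp
C4, C5 → 2 sp2 carbons.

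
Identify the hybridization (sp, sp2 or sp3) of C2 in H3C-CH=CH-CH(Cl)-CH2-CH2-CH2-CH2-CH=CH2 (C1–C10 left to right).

sp^2

C2 (3 σ bonds, plus one π bond) has steric number 3: sp2.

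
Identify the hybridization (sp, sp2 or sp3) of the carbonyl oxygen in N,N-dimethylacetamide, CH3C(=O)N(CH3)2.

sp2

The carbonyl oxygen (1 σ bond and 2 lone pairs, plus one π bond) has steric number 3: sp2.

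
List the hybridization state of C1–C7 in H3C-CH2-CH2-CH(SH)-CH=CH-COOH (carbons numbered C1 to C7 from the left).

C1 sp3, C2 sp3, C3 sp3, C4 sp3, C5 sp2, C6 sp2, C7 sp2

C1: 4 σ bonds; 4 regions of electron density → sp3.
C2 — 4 σ bonds. Steric number 4, so sp3.
C3: 4 σ bonds; 4 regions of electron density → sp3.
C4: 4 σ bonds; 4 regions of electron density → sp3.
C5: 3 σ bonds, plus one π bond; 3 regions of electron density → sp2.
C6 carries 3 σ bonds, plus one π bond, giving a steric number of 3, so it is sp2.
C7 — 3 σ bonds, plus one π bond. Steric number 3, so sp2.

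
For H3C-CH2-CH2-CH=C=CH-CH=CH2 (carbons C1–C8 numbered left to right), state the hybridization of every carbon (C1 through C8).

C1 is sp3: 4 σ bonds, 4 electron-density regions.
C2: 4 σ bonds; 4 regions of electron density → sp3.
C3 — 4 σ bonds. Steric number 4, so sp3.
C4 — 3 σ bonds, plus one π bond. Steric number 3, so sp2.
C5 — 2 σ bonds, plus two π bonds. Steric number 2, so sp.
C6: 3 σ bonds, plus one π bond; 3 regions of electron density → sp2.
C7: 3 σ bonds, plus one π bond — 3 electron domains, sp2.
C8 — 3 σ bonds, plus one π bond. Steric number 3, so sp2.

C1 sp3, C2 sp3, C3 sp3, C4 sp2, C5 sp, C6 sp2, C7 sp2, C8 sp2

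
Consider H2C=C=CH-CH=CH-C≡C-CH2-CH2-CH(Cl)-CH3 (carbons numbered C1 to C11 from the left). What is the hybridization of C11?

C11 carries 4 σ bonds, giving a steric number of 4, so it is sp3.

sp^3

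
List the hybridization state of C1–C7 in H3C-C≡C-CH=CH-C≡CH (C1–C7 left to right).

C1 sp3, C2 sp, C3 sp, C4 sp2, C5 sp2, C6 sp, C7 sp

C1: 4 σ bonds — 4 electron domains, sp3.
C2 is sp: 2 σ bonds, plus two π bonds, 2 electron-density regions.
C3 (2 σ bonds, plus two π bonds) has steric number 2: sp.
C4 has 3 σ bonds, plus one π bond: steric number 3 → sp2.
C5 — 3 σ bonds, plus one π bond. Steric number 3, so sp2.
C6 has 2 σ bonds, plus two π bonds: steric number 2 → sp.
C7 — 2 σ bonds, plus two π bonds. Steric number 2, so sp.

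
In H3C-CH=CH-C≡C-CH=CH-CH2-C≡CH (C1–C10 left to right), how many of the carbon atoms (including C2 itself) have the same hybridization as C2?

4

C2 is sp2 (one π bond).
C1: sp3
C2: sp2 ✓
C3: sp2 ✓
C4: sp
C5: sp
C6: sp2 ✓
C7: sp2 ✓
C8: sp3
C9: sp
C10: sp
4 carbons are sp2.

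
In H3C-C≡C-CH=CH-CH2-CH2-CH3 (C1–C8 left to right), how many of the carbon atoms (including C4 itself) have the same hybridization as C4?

2

C4 is sp2 (one π bond).
C1: sp3
C2: sp
C3: sp
C4: sp2 ✓
C5: sp2 ✓
C6: sp3
C7: sp3
C8: sp3
2 carbons are sp2.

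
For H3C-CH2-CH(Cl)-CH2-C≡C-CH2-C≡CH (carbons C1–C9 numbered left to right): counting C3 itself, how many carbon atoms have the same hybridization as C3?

5

C3 is sp3 (only σ bonds).
C1: sp3 ✓
C2: sp3 ✓
C3: sp3 ✓
C4: sp3 ✓
C5: sp
C6: sp
C7: sp3 ✓
C8: sp
C9: sp
5 carbons are sp3.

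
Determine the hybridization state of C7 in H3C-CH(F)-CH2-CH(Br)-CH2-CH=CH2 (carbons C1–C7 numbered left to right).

sp2

C7 carries 3 σ bonds, plus one π bond, giving a steric number of 3, so it is sp2.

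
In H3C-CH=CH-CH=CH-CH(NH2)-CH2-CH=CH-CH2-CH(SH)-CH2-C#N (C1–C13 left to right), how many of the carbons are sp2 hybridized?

6

C1: sp3
C2: sp2 ✓
C3: sp2 ✓
C4: sp2 ✓
C5: sp2 ✓
C6: sp3
C7: sp3
C8: sp2 ✓
C9: sp2 ✓
C10: sp3
C11: sp3
C12: sp3
C13: sp
C2, C3, C4, C5, C8, C9 → 6 sp2 carbons.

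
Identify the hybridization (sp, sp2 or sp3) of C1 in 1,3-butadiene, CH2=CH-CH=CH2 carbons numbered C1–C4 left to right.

C1 has 3 σ bonds, plus one π bond: steric number 3 → sp2.

sp2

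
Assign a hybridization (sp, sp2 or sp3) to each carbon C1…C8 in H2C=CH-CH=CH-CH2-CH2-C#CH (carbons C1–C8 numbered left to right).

C1: 3 σ bonds, plus one π bond; 3 regions of electron density → sp2.
C2: 3 σ bonds, plus one π bond — 3 electron domains, sp2.
C3 (3 σ bonds, plus one π bond) has steric number 3: sp2.
C4 has 3 σ bonds, plus one π bond: steric number 3 → sp2.
C5 is sp3: 4 σ bonds, 4 electron-density regions.
C6 has 4 σ bonds: steric number 4 → sp3.
C7 has 2 σ bonds, plus two π bonds: steric number 2 → sp.
C8 carries 2 σ bonds, plus two π bonds, giving a steric number of 2, so it is sp.

C1 sp2, C2 sp2, C3 sp2, C4 sp2, C5 sp3, C6 sp3, C7 sp, C8 sp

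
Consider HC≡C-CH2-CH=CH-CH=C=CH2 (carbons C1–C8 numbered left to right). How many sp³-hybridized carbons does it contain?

1

C1: sp
C2: sp
C3: sp3 ✓
C4: sp2
C5: sp2
C6: sp2
C7: sp
C8: sp2
C3 → 1 sp3 carbon.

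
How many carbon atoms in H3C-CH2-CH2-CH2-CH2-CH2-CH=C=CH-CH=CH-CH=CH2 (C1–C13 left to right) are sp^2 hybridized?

C1: sp3
C2: sp3
C3: sp3
C4: sp3
C5: sp3
C6: sp3
C7: sp2 ✓
C8: sp
C9: sp2 ✓
C10: sp2 ✓
C11: sp2 ✓
C12: sp2 ✓
C13: sp2 ✓
C7, C9, C10, C11, C12, C13 → 6 sp2 carbons.

6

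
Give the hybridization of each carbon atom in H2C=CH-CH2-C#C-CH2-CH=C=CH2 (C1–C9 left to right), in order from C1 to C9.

C1 sp2, C2 sp2, C3 sp3, C4 sp, C5 sp, C6 sp3, C7 sp2, C8 sp, C9 sp2

C1 — 3 σ bonds, plus one π bond. Steric number 3, so sp2.
C2 (3 σ bonds, plus one π bond) has steric number 3: sp2.
C3 is sp3: 4 σ bonds, 4 electron-density regions.
C4 — 2 σ bonds, plus two π bonds. Steric number 2, so sp.
C5 (2 σ bonds, plus two π bonds) has steric number 2: sp.
C6 carries 4 σ bonds, giving a steric number of 4, so it is sp3.
C7 — 3 σ bonds, plus one π bond. Steric number 3, so sp2.
C8: 2 σ bonds, plus two π bonds; 2 regions of electron density → sp.
C9 has 3 σ bonds, plus one π bond: steric number 3 → sp2.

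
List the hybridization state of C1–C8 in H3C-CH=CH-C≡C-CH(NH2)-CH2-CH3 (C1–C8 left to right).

C1 sp3, C2 sp2, C3 sp2, C4 sp, C5 sp, C6 sp3, C7 sp3, C8 sp3

C1 carries 4 σ bonds, giving a steric number of 4, so it is sp3.
C2 — 3 σ bonds, plus one π bond. Steric number 3, so sp2.
C3 (3 σ bonds, plus one π bond) has steric number 3: sp2.
C4: 2 σ bonds, plus two π bonds; 2 regions of electron density → sp.
C5 is sp: 2 σ bonds, plus two π bonds, 2 electron-density regions.
C6 (4 σ bonds) has steric number 4: sp3.
C7 has 4 σ bonds: steric number 4 → sp3.
C8 — 4 σ bonds. Steric number 4, so sp3.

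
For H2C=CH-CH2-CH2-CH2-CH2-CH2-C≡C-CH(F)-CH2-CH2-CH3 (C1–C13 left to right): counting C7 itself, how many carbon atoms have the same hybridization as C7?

9

C7 is sp3 (only σ bonds).
C1: sp2
C2: sp2
C3: sp3 ✓
C4: sp3 ✓
C5: sp3 ✓
C6: sp3 ✓
C7: sp3 ✓
C8: sp
C9: sp
C10: sp3 ✓
C11: sp3 ✓
C12: sp3 ✓
C13: sp3 ✓
9 carbons are sp3.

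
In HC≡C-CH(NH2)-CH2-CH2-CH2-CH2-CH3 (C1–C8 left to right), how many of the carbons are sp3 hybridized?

C1: sp
C2: sp
C3: sp3 ✓
C4: sp3 ✓
C5: sp3 ✓
C6: sp3 ✓
C7: sp3 ✓
C8: sp3 ✓
C3, C4, C5, C6, C7, C8 → 6 sp3 carbons.

6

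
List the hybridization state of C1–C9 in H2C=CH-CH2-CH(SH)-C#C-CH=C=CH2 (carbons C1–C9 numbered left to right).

C1: 3 σ bonds, plus one π bond; 3 regions of electron density → sp2.
C2: 3 σ bonds, plus one π bond — 3 electron domains, sp2.
C3: 4 σ bonds — 4 electron domains, sp3.
C4: 4 σ bonds — 4 electron domains, sp3.
C5 carries 2 σ bonds, plus two π bonds, giving a steric number of 2, so it is sp.
C6: 2 σ bonds, plus two π bonds — 2 electron domains, sp.
C7 — 3 σ bonds, plus one π bond. Steric number 3, so sp2.
C8: 2 σ bonds, plus two π bonds — 2 electron domains, sp.
C9 has 3 σ bonds, plus one π bond: steric number 3 → sp2.

C1 sp2, C2 sp2, C3 sp3, C4 sp3, C5 sp, C6 sp, C7 sp2, C8 sp, C9 sp2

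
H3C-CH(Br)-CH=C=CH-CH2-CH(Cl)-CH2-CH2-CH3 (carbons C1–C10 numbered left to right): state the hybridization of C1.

C1 (4 σ bonds) has steric number 4: sp3.

sp3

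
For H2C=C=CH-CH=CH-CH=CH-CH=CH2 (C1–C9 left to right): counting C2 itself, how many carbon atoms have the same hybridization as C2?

C2 is sp (two π bonds).
C1: sp2
C2: sp ✓
C3: sp2
C4: sp2
C5: sp2
C6: sp2
C7: sp2
C8: sp2
C9: sp2
1 carbon is sp.

1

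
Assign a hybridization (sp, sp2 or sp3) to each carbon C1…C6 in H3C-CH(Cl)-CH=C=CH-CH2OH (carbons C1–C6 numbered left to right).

C1 sp3, C2 sp3, C3 sp2, C4 sp, C5 sp2, C6 sp3

C1 — 4 σ bonds. Steric number 4, so sp3.
C2 — 4 σ bonds. Steric number 4, so sp3.
C3: 3 σ bonds, plus one π bond; 3 regions of electron density → sp2.
C4: 2 σ bonds, plus two π bonds — 2 electron domains, sp.
C5 — 3 σ bonds, plus one π bond. Steric number 3, so sp2.
C6 — 4 σ bonds. Steric number 4, so sp3.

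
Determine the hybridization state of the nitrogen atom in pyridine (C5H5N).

N has two σ bonds and one lone pair in the ring plane (steric number 3 → sp2); its p orbital contributes one electron to the aromatic π system via the C=N double bond.

sp²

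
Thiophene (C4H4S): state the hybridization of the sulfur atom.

sp^2

Analogous to furan: one S lone pair in the aromatic π system, S is sp2.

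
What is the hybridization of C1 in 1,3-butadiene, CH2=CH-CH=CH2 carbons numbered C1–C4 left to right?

sp²

C1 (3 σ bonds, plus one π bond) has steric number 3: sp2.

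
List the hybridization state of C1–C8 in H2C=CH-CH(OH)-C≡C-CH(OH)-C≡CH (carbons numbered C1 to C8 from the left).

C1 sp2, C2 sp2, C3 sp3, C4 sp, C5 sp, C6 sp3, C7 sp, C8 sp

C1 (3 σ bonds, plus one π bond) has steric number 3: sp2.
C2: 3 σ bonds, plus one π bond — 3 electron domains, sp2.
C3: 4 σ bonds — 4 electron domains, sp3.
C4 is sp: 2 σ bonds, plus two π bonds, 2 electron-density regions.
C5: 2 σ bonds, plus two π bonds — 2 electron domains, sp.
C6: 4 σ bonds — 4 electron domains, sp3.
C7 has 2 σ bonds, plus two π bonds: steric number 2 → sp.
C8 carries 2 σ bonds, plus two π bonds, giving a steric number of 2, so it is sp.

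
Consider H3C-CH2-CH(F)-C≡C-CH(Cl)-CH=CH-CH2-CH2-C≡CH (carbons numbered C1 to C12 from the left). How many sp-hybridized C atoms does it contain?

4

C1: sp3
C2: sp3
C3: sp3
C4: sp ✓
C5: sp ✓
C6: sp3
C7: sp2
C8: sp2
C9: sp3
C10: sp3
C11: sp ✓
C12: sp ✓
C4, C5, C11, C12 → 4 sp carbons.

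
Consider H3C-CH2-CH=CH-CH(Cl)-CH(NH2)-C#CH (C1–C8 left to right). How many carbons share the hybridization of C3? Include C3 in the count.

2

C3 is sp2 (one π bond).
C1: sp3
C2: sp3
C3: sp2 ✓
C4: sp2 ✓
C5: sp3
C6: sp3
C7: sp
C8: sp
2 carbons are sp2.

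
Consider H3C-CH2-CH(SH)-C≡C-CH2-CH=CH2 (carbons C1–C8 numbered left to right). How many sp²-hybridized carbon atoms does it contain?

2

C1: sp3
C2: sp3
C3: sp3
C4: sp
C5: sp
C6: sp3
C7: sp2 ✓
C8: sp2 ✓
C7, C8 → 2 sp2 carbons.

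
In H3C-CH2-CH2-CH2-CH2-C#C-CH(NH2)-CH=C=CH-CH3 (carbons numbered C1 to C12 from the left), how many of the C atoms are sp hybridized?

C1: sp3
C2: sp3
C3: sp3
C4: sp3
C5: sp3
C6: sp ✓
C7: sp ✓
C8: sp3
C9: sp2
C10: sp ✓
C11: sp2
C12: sp3
C6, C7, C10 → 3 sp carbons.

3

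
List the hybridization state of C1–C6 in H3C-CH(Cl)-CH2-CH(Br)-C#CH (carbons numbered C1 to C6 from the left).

C1: 4 σ bonds; 4 regions of electron density → sp3.
C2: 4 σ bonds — 4 electron domains, sp3.
C3 — 4 σ bonds. Steric number 4, so sp3.
C4 is sp3: 4 σ bonds, 4 electron-density regions.
C5: 2 σ bonds, plus two π bonds — 2 electron domains, sp.
C6: 2 σ bonds, plus two π bonds; 2 regions of electron density → sp.

C1 sp3, C2 sp3, C3 sp3, C4 sp3, C5 sp, C6 sp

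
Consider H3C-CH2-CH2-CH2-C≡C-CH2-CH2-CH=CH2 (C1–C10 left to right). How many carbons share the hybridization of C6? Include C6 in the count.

C6 is sp (two π bonds).
C1: sp3
C2: sp3
C3: sp3
C4: sp3
C5: sp ✓
C6: sp ✓
C7: sp3
C8: sp3
C9: sp2
C10: sp2
2 carbons are sp.

2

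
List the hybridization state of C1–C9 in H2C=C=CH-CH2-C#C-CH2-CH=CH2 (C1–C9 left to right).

C1 is sp2: 3 σ bonds, plus one π bond, 3 electron-density regions.
C2 has 2 σ bonds, plus two π bonds: steric number 2 → sp.
C3 carries 3 σ bonds, plus one π bond, giving a steric number of 3, so it is sp2.
C4: 4 σ bonds — 4 electron domains, sp3.
C5: 2 σ bonds, plus two π bonds; 2 regions of electron density → sp.
C6 — 2 σ bonds, plus two π bonds. Steric number 2, so sp.
C7: 4 σ bonds — 4 electron domains, sp3.
C8 is sp2: 3 σ bonds, plus one π bond, 3 electron-density regions.
C9 — 3 σ bonds, plus one π bond. Steric number 3, so sp2.

C1 sp2, C2 sp, C3 sp2, C4 sp3, C5 sp, C6 sp, C7 sp3, C8 sp2, C9 sp2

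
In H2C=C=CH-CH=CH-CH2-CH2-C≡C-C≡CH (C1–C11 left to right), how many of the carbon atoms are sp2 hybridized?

4

C1: sp2 ✓
C2: sp
C3: sp2 ✓
C4: sp2 ✓
C5: sp2 ✓
C6: sp3
C7: sp3
C8: sp
C9: sp
C10: sp
C11: sp
C1, C3, C4, C5 → 4 sp2 carbons.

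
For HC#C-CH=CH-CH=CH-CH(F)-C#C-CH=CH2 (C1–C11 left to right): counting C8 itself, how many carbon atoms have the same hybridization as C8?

C8 is sp (two π bonds).
C1: sp ✓
C2: sp ✓
C3: sp2
C4: sp2
C5: sp2
C6: sp2
C7: sp3
C8: sp ✓
C9: sp ✓
C10: sp2
C11: sp2
4 carbons are sp.

4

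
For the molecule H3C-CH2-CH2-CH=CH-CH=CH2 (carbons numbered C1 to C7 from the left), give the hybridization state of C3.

C3 (4 σ bonds) has steric number 4: sp3.

sp3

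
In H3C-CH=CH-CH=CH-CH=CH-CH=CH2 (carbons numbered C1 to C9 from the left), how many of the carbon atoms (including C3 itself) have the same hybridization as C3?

8

C3 is sp2 (one π bond).
C1: sp3
C2: sp2 ✓
C3: sp2 ✓
C4: sp2 ✓
C5: sp2 ✓
C6: sp2 ✓
C7: sp2 ✓
C8: sp2 ✓
C9: sp2 ✓
8 carbons are sp2.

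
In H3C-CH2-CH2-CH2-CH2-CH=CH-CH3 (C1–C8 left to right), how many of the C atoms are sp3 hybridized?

6

C1: sp3 ✓
C2: sp3 ✓
C3: sp3 ✓
C4: sp3 ✓
C5: sp3 ✓
C6: sp2
C7: sp2
C8: sp3 ✓
C1, C2, C3, C4, C5, C8 → 6 sp3 carbons.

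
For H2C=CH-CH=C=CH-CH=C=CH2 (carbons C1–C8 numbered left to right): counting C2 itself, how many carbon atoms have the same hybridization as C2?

6

C2 is sp2 (one π bond).
C1: sp2 ✓
C2: sp2 ✓
C3: sp2 ✓
C4: sp
C5: sp2 ✓
C6: sp2 ✓
C7: sp
C8: sp2 ✓
6 carbons are sp2.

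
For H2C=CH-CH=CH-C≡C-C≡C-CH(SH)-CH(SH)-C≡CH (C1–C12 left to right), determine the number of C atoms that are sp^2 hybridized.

4

C1: sp2 ✓
C2: sp2 ✓
C3: sp2 ✓
C4: sp2 ✓
C5: sp
C6: sp
C7: sp
C8: sp
C9: sp3
C10: sp3
C11: sp
C12: sp
C1, C2, C3, C4 → 4 sp2 carbons.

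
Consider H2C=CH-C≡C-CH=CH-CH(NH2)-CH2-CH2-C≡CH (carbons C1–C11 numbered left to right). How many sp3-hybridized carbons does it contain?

C1: sp2
C2: sp2
C3: sp
C4: sp
C5: sp2
C6: sp2
C7: sp3 ✓
C8: sp3 ✓
C9: sp3 ✓
C10: sp
C11: sp
C7, C8, C9 → 3 sp3 carbons.

3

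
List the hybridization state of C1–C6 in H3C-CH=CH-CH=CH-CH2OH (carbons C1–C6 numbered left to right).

C1 sp3, C2 sp2, C3 sp2, C4 sp2, C5 sp2, C6 sp3

C1 (4 σ bonds) has steric number 4: sp3.
C2 (3 σ bonds, plus one π bond) has steric number 3: sp2.
C3 — 3 σ bonds, plus one π bond. Steric number 3, so sp2.
C4 — 3 σ bonds, plus one π bond. Steric number 3, so sp2.
C5 has 3 σ bonds, plus one π bond: steric number 3 → sp2.
C6 (4 σ bonds) has steric number 4: sp3.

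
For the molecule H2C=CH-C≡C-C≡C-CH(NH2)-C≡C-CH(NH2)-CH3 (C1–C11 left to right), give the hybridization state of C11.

sp3

C11 (4 σ bonds) has steric number 4: sp3.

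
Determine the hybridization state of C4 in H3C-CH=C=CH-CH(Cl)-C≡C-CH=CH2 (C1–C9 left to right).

sp²

C4: 3 σ bonds, plus one π bond — 3 electron domains, sp2.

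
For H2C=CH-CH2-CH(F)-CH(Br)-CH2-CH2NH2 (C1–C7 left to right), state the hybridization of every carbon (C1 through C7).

C1 sp2, C2 sp2, C3 sp3, C4 sp3, C5 sp3, C6 sp3, C7 sp3

C1: 3 σ bonds, plus one π bond — 3 electron domains, sp2.
C2 is sp2: 3 σ bonds, plus one π bond, 3 electron-density regions.
C3: 4 σ bonds — 4 electron domains, sp3.
C4 carries 4 σ bonds, giving a steric number of 4, so it is sp3.
C5: 4 σ bonds; 4 regions of electron density → sp3.
C6: 4 σ bonds; 4 regions of electron density → sp3.
C7 is sp3: 4 σ bonds, 4 electron-density regions.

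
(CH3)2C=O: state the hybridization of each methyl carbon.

sp³

Each methyl carbon: 4 σ bonds; 4 regions of electron density → sp3.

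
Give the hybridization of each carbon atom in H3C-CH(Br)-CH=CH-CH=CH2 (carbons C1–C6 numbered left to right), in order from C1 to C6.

C1 — 4 σ bonds. Steric number 4, so sp3.
C2: 4 σ bonds — 4 electron domains, sp3.
C3 is sp2: 3 σ bonds, plus one π bond, 3 electron-density regions.
C4: 3 σ bonds, plus one π bond — 3 electron domains, sp2.
C5 (3 σ bonds, plus one π bond) has steric number 3: sp2.
C6 is sp2: 3 σ bonds, plus one π bond, 3 electron-density regions.

C1 sp3, C2 sp3, C3 sp2, C4 sp2, C5 sp2, C6 sp2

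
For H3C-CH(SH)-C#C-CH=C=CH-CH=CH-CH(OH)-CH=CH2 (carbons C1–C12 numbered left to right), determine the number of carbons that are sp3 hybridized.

3

C1: sp3 ✓
C2: sp3 ✓
C3: sp
C4: sp
C5: sp2
C6: sp
C7: sp2
C8: sp2
C9: sp2
C10: sp3 ✓
C11: sp2
C12: sp2
C1, C2, C10 → 3 sp3 carbons.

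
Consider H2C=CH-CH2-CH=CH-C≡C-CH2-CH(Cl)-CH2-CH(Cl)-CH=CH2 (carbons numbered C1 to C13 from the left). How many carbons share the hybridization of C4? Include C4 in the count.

C4 is sp2 (one π bond).
C1: sp2 ✓
C2: sp2 ✓
C3: sp3
C4: sp2 ✓
C5: sp2 ✓
C6: sp
C7: sp
C8: sp3
C9: sp3
C10: sp3
C11: sp3
C12: sp2 ✓
C13: sp2 ✓
6 carbons are sp2.

6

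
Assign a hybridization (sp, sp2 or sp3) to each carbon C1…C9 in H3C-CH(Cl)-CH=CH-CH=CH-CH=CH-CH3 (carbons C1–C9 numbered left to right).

C1: 4 σ bonds — 4 electron domains, sp3.
C2: 4 σ bonds; 4 regions of electron density → sp3.
C3 carries 3 σ bonds, plus one π bond, giving a steric number of 3, so it is sp2.
C4 (3 σ bonds, plus one π bond) has steric number 3: sp2.
C5 carries 3 σ bonds, plus one π bond, giving a steric number of 3, so it is sp2.
C6 is sp2: 3 σ bonds, plus one π bond, 3 electron-density regions.
C7: 3 σ bonds, plus one π bond; 3 regions of electron density → sp2.
C8 is sp2: 3 σ bonds, plus one π bond, 3 electron-density regions.
C9 carries 4 σ bonds, giving a steric number of 4, so it is sp3.

C1 sp3, C2 sp3, C3 sp2, C4 sp2, C5 sp2, C6 sp2, C7 sp2, C8 sp2, C9 sp3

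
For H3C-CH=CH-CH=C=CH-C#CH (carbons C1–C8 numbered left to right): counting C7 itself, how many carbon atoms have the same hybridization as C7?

C7 is sp (two π bonds).
C1: sp3
C2: sp2
C3: sp2
C4: sp2
C5: sp ✓
C6: sp2
C7: sp ✓
C8: sp ✓
3 carbons are sp.

3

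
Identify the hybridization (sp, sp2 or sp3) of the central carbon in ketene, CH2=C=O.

The central carbon has 2 σ bonds, plus two π bonds: steric number 2 → sp.

sp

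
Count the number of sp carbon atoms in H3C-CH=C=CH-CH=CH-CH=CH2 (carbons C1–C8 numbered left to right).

1

C1: sp3
C2: sp2
C3: sp ✓
C4: sp2
C5: sp2
C6: sp2
C7: sp2
C8: sp2
C3 → 1 sp carbon.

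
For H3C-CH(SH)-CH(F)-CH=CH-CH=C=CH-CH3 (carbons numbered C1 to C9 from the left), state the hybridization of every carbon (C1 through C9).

C1 sp3, C2 sp3, C3 sp3, C4 sp2, C5 sp2, C6 sp2, C7 sp, C8 sp2, C9 sp3

C1: 4 σ bonds; 4 regions of electron density → sp3.
C2: 4 σ bonds — 4 electron domains, sp3.
C3 is sp3: 4 σ bonds, 4 electron-density regions.
C4 — 3 σ bonds, plus one π bond. Steric number 3, so sp2.
C5: 3 σ bonds, plus one π bond — 3 electron domains, sp2.
C6 carries 3 σ bonds, plus one π bond, giving a steric number of 3, so it is sp2.
C7 — 2 σ bonds, plus two π bonds. Steric number 2, so sp.
C8: 3 σ bonds, plus one π bond; 3 regions of electron density → sp2.
C9 carries 4 σ bonds, giving a steric number of 4, so it is sp3.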